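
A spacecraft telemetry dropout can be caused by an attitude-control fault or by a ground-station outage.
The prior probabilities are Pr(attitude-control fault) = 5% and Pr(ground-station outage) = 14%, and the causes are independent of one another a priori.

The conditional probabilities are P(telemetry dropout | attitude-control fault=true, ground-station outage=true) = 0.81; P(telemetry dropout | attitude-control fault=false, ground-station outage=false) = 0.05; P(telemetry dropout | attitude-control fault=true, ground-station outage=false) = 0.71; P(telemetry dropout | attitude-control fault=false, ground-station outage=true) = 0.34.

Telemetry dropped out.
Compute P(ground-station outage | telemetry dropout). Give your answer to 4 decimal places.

P(ground-station outage | telemetry dropout) ≈ 0.4162

Enumerate the 4 (attitude-control fault, ground-station outage) configurations and weight by the priors:
  P(telemetry dropout) = 0.05*0.95*0.86 + 0.34*0.95*0.14 + 0.71*0.05*0.86 + 0.81*0.05*0.14
        = 0.040850 + 0.045220 + 0.030530 + 0.005670 = 0.122270
Keeping only the ground-station outage-present terms gives 0.050890, so
  P(ground-station outage | telemetry dropout) = 0.050890 / 0.122270 ≈ 0.4162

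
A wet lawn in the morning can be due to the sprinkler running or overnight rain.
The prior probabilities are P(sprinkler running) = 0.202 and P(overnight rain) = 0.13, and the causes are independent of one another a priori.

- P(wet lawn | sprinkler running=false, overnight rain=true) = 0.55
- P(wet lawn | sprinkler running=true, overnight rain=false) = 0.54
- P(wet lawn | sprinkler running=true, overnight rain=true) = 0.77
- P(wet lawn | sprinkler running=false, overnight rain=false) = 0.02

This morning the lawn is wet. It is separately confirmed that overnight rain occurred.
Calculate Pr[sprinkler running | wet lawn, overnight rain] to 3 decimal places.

Pr[sprinkler running | wet lawn, overnight rain] ≈ 0.262

P(wet lawn | overnight rain) = 0.55×0.798 + 0.77×0.202 = 0.438900 + 0.155540 = 0.594440
Restricting to configurations with sprinkler running present: 0.77×0.202 = 0.155540.
So P(sprinkler running | wet lawn, overnight rain) = 0.155540/0.594440 ≈ 0.262.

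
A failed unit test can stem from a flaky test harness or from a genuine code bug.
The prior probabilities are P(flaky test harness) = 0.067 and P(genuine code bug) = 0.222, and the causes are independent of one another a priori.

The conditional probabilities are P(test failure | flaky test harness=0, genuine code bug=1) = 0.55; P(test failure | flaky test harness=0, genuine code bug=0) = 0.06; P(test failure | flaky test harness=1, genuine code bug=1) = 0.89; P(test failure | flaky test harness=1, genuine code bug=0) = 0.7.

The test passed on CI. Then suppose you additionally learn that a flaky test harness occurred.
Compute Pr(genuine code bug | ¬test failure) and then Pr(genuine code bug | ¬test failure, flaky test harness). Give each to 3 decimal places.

Pr(genuine code bug | ¬test failure) ≈ 0.120; Pr(genuine code bug | ¬test failure, flaky test harness) ≈ 0.095

P(¬test failure) = 0.94×0.933×0.778 + 0.45×0.933×0.222 + 0.3×0.067×0.778 + 0.11×0.067×0.222 = 0.682322 + 0.093207 + 0.015638 + 0.001636 = 0.792803
Of this, 0.094843 comes from 0.093207 + 0.001636 (the genuine code bug=true cases).
P(genuine code bug | ¬test failure) = 0.094843 / 0.792803 ≈ 0.120

With the extra evidence:
Sum P(¬test failure|·) weighted by the priors over both values of genuine code bug:
  P(¬test failure | flaky test harness) = 0.3×0.778 + 0.11×0.222
        = 0.233400 + 0.024420 = 0.257820
Configurations with genuine code bug contribute 0.024420, so
  P(genuine code bug | ¬test failure, flaky test harness) = 0.024420 / 0.257820 ≈ 0.095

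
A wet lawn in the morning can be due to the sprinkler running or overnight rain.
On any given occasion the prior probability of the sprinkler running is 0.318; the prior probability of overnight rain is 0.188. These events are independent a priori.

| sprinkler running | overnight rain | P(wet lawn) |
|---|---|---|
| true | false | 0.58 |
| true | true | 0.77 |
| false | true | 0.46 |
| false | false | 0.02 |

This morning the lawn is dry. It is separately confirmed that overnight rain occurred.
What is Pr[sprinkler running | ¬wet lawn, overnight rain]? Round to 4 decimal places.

Pr[sprinkler running | ¬wet lawn, overnight rain] ≈ 0.1657

Weight on sprinkler running=true, given the evidence: 0.23·0.318 = 0.073140
Normalizer over all consistent configurations: 0.54·0.682 + 0.23·0.318 = 0.441420
P(sprinkler running | ¬wet lawn, overnight rain) = 0.073140/0.441420 ≈ 0.1657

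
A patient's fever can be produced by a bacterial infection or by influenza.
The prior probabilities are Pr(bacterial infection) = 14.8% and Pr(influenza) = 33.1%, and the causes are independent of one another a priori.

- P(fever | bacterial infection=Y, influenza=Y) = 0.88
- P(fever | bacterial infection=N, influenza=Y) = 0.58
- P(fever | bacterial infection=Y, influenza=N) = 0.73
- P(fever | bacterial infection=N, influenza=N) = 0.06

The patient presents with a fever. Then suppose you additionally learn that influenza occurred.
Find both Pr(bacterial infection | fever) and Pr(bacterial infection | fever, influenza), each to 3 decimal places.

By total probability over the 4 (bacterial infection, influenza) configurations:
  P(fever) = 0.06×0.852×0.669 + 0.58×0.852×0.331 + 0.73×0.148×0.669 + 0.88×0.148×0.331
        = 0.034199 + 0.163567 + 0.072279 + 0.043109 = 0.313154
Configurations with bacterial infection contribute 0.115388, so
  P(bacterial infection | fever) = 0.115388 / 0.313154 ≈ 0.368

Now also conditioning on influenza=true:
P(fever | influenza) = 0.58×0.852 + 0.88×0.148 = 0.494160 + 0.130240 = 0.624400
Of this, 0.130240 comes from 0.88×0.148 (the bacterial infection=true cases).
So P(bacterial infection | fever, influenza) = 0.130240/0.624400 ≈ 0.209.

Pr(bacterial infection | fever) ≈ 0.368; Pr(bacterial infection | fever, influenza) ≈ 0.209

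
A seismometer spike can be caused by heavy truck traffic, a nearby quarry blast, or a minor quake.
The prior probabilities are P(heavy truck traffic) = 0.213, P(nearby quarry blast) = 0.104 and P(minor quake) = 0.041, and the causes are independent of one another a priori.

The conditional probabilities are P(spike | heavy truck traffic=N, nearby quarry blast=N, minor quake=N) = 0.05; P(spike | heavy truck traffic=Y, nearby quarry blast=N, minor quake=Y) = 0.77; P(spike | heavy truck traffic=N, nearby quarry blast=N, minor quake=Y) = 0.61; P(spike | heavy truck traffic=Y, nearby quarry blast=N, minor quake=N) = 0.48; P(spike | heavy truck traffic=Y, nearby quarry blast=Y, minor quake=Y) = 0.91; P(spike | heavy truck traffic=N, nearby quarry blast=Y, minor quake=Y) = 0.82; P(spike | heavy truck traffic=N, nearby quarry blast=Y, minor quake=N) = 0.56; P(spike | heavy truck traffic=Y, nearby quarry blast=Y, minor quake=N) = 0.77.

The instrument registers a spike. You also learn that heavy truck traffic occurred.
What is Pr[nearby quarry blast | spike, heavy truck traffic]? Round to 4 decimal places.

P(spike | heavy truck traffic) = 0.48*0.896*0.959 + 0.77*0.896*0.041 + 0.77*0.104*0.959 + 0.91*0.104*0.041 = 0.412447 + 0.028287 + 0.076797 + 0.003880 = 0.521411
Restricting to configurations with nearby quarry blast present: 0.076797 + 0.003880 = 0.080677.
Hence the posterior is 0.080677/0.521411 ≈ 0.1547.

Pr[nearby quarry blast | spike, heavy truck traffic] ≈ 0.1547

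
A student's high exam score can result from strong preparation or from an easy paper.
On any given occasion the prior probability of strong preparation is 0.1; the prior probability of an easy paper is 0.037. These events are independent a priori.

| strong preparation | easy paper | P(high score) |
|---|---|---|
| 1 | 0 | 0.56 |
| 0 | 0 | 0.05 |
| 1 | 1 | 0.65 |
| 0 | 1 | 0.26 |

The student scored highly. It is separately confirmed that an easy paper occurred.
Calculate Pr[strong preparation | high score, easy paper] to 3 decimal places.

Pr[strong preparation | high score, easy paper] ≈ 0.217

P(high score | easy paper) = 0.26*0.9 + 0.65*0.1 = 0.234000 + 0.065000 = 0.299000
The strong preparation-present share is 0.65*0.1 = 0.065000.
Hence the posterior is 0.065000/0.299000 ≈ 0.217.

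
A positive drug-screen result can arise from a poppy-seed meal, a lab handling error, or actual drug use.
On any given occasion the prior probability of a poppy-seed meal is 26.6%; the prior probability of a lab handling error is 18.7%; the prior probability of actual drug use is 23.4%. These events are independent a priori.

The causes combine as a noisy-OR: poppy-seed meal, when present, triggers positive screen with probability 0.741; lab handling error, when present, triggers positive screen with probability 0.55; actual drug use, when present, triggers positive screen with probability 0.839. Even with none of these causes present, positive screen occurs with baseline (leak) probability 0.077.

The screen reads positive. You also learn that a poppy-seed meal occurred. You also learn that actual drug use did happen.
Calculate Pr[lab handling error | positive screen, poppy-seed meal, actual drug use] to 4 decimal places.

Pr[lab handling error | positive screen, poppy-seed meal, actual drug use] ≈ 0.1903

Under noisy-OR, P(positive screen | causes) = 1 − (1−0.077)·∏(1−qᵢ) over the active causes.
P(positive screen | poppy-seed meal, actual drug use) = 0.961512×0.813 + 0.98268×0.187 = 0.781709 + 0.183761 = 0.965470
Restricting to configurations with lab handling error present: 0.98268×0.187 = 0.183761.
Hence the posterior is 0.183761/0.965470 ≈ 0.1903.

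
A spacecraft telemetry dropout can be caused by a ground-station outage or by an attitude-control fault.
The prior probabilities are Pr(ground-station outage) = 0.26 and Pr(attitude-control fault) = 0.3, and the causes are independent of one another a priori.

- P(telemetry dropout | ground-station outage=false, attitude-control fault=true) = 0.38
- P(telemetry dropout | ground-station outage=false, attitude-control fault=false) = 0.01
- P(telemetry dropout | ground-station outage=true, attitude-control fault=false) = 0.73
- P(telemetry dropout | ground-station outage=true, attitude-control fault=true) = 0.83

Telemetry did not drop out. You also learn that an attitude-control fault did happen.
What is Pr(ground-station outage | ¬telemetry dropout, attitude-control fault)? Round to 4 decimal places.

P(¬telemetry dropout | attitude-control fault) = 0.62·0.74 + 0.17·0.26 = 0.458800 + 0.044200 = 0.503000
The ground-station outage-present share is 0.17·0.26 = 0.044200.
Hence the posterior is 0.044200/0.503000 ≈ 0.0879.

Pr(ground-station outage | ¬telemetry dropout, attitude-control fault) ≈ 0.0879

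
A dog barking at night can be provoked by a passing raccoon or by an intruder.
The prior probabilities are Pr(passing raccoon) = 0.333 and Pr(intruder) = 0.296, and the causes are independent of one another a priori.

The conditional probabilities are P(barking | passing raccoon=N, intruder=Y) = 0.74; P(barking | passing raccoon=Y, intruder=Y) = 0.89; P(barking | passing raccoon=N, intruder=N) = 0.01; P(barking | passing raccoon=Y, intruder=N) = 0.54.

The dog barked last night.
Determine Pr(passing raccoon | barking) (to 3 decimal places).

P(barking) = 0.01×0.667×0.704 + 0.74×0.667×0.296 + 0.54×0.333×0.704 + 0.89×0.333×0.296 = 0.004696 + 0.146100 + 0.126593 + 0.087726 = 0.365115
Of this, 0.214319 comes from 0.126593 + 0.087726 (the passing raccoon=true cases).
P(passing raccoon | barking) = 0.214319 / 0.365115 ≈ 0.587

Pr(passing raccoon | barking) ≈ 0.587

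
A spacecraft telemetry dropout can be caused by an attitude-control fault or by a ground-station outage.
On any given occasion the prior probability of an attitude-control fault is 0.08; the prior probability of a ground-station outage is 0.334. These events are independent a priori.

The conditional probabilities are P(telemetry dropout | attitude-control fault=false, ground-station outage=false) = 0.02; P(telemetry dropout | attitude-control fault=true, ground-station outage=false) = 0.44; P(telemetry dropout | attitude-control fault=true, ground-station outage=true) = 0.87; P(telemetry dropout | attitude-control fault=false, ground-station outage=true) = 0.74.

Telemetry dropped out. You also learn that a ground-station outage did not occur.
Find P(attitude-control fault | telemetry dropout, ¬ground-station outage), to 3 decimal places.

Enumerate both values of attitude-control fault and weight by the priors:
  P(telemetry dropout | ¬ground-station outage) = 0.02×0.92 + 0.44×0.08
        = 0.018400 + 0.035200 = 0.053600
Configurations with attitude-control fault contribute 0.035200, so
  P(attitude-control fault | telemetry dropout, ¬ground-station outage) = 0.035200 / 0.053600 ≈ 0.657

P(attitude-control fault | telemetry dropout, ¬ground-station outage) ≈ 0.657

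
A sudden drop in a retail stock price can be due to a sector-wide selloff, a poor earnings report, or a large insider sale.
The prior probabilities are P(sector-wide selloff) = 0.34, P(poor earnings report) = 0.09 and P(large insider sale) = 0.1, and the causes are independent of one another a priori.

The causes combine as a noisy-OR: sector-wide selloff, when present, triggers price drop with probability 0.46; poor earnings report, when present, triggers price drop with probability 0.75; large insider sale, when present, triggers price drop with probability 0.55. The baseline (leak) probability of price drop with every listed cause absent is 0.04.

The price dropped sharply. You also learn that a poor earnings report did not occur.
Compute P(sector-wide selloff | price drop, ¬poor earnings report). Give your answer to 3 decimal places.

Under noisy-OR, P(price drop | causes) = 1 − (1−0.04)·∏(1−qᵢ) over the active causes.
P(price drop | ¬poor earnings report) = 0.04*0.66*0.9 + 0.568*0.66*0.1 + 0.4816*0.34*0.9 + 0.76672*0.34*0.1 = 0.023760 + 0.037488 + 0.147370 + 0.026068 = 0.234686
Restricting to configurations with sector-wide selloff present: 0.147370 + 0.026068 = 0.173438.
So P(sector-wide selloff | price drop, ¬poor earnings report) = 0.173438/0.234686 ≈ 0.739.

P(sector-wide selloff | price drop, ¬poor earnings report) ≈ 0.739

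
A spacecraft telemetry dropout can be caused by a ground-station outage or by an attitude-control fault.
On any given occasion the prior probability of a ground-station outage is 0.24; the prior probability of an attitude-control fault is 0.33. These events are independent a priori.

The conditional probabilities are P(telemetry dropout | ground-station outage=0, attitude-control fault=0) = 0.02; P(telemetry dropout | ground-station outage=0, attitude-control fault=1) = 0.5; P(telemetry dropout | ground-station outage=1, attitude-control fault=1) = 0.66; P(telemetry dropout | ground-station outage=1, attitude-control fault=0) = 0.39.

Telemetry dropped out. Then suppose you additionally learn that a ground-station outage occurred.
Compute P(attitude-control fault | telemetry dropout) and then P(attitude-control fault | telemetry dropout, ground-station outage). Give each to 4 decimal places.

P(telemetry dropout) = 0.02·0.76·0.67 + 0.5·0.76·0.33 + 0.39·0.24·0.67 + 0.66·0.24·0.33 = 0.010184 + 0.125400 + 0.062712 + 0.052272 = 0.250568
The attitude-control fault-present share is 0.125400 + 0.052272 = 0.177672.
Hence the posterior is 0.177672/0.250568 ≈ 0.7091.

Now condition on the additional information:
P(telemetry dropout | ground-station outage) = 0.39*0.67 + 0.66*0.33 = 0.261300 + 0.217800 = 0.479100
Of this, 0.217800 comes from 0.66*0.33 (the attitude-control fault=true cases).
So P(attitude-control fault | telemetry dropout, ground-station outage) = 0.217800/0.479100 ≈ 0.4546.

P(attitude-control fault | telemetry dropout) ≈ 0.7091; P(attitude-control fault | telemetry dropout, ground-station outage) ≈ 0.4546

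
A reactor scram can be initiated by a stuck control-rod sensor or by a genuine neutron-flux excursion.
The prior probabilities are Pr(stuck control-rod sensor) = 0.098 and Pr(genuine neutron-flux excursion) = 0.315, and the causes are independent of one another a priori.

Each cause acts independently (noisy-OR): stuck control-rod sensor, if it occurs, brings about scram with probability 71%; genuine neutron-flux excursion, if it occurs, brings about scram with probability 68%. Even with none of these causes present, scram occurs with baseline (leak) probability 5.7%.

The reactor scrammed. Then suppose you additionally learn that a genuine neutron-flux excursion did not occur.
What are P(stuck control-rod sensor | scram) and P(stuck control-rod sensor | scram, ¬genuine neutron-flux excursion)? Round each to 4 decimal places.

Under noisy-OR, P(scram | causes) = 1 − (1−0.057)·∏(1−qᵢ) over the active causes.
P(scram) = 0.057×0.902×0.685 + 0.69824×0.902×0.315 + 0.72653×0.098×0.685 + 0.91249×0.098×0.315 = 0.035219 + 0.198391 + 0.048772 + 0.028169 = 0.310551
The stuck control-rod sensor-present share is 0.048772 + 0.028169 = 0.076941.
Hence the posterior is 0.076941/0.310551 ≈ 0.2478.

Now condition on the additional information:
Sum P(scram|·) weighted by the priors over both values of stuck control-rod sensor:
  P(scram | ¬genuine neutron-flux excursion) = 0.057×0.902 + 0.72653×0.098
        = 0.051414 + 0.071200 = 0.122614
The terms with stuck control-rod sensor present sum to 0.071200, so
  P(stuck control-rod sensor | scram, ¬genuine neutron-flux excursion) = 0.071200 / 0.122614 ≈ 0.5807
With genuine neutron-flux excursion excluded, stuck control-rod sensor must carry more of the explanatory weight for the scram.

P(stuck control-rod sensor | scram) ≈ 0.2478; P(stuck control-rod sensor | scram, ¬genuine neutron-flux excursion) ≈ 0.5807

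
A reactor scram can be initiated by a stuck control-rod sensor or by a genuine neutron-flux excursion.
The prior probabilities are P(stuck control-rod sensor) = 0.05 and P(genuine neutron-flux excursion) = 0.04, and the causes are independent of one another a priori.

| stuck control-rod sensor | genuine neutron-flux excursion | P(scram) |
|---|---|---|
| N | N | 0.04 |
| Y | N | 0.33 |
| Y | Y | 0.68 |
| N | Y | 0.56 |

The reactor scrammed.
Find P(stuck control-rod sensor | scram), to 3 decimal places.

By total probability over the 4 (stuck control-rod sensor, genuine neutron-flux excursion) configurations:
  P(scram) = 0.04×0.95×0.96 + 0.56×0.95×0.04 + 0.33×0.05×0.96 + 0.68×0.05×0.04
        = 0.036480 + 0.021280 + 0.015840 + 0.001360 = 0.074960
The terms with stuck control-rod sensor present sum to 0.017200, so
  P(stuck control-rod sensor | scram) = 0.017200 / 0.074960 ≈ 0.229

P(stuck control-rod sensor | scram) ≈ 0.229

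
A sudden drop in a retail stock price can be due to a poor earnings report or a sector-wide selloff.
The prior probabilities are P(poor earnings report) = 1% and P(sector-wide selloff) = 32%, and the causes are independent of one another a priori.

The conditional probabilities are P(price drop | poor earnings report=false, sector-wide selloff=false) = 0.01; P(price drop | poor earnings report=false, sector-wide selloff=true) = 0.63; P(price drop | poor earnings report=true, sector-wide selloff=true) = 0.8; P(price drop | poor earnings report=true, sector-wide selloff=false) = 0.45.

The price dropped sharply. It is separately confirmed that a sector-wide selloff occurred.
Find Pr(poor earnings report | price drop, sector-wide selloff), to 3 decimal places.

Pr(poor earnings report | price drop, sector-wide selloff) ≈ 0.013

Weight on poor earnings report=true, given the evidence: 0.8*0.01 = 0.008000
Denominator P(price drop | sector-wide selloff): 0.63*0.99 + 0.8*0.01 = 0.631700
P(poor earnings report | price drop, sector-wide selloff) = 0.008000/0.631700 ≈ 0.013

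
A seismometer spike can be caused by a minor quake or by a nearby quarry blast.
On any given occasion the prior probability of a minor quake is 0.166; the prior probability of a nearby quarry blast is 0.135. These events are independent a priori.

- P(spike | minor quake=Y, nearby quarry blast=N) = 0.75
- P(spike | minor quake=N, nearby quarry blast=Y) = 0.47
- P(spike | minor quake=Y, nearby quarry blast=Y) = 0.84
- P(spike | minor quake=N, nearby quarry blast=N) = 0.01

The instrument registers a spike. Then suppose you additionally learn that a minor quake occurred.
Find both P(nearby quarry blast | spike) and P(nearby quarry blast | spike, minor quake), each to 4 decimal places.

By total probability over the 4 (minor quake, nearby quarry blast) configurations:
  P(spike) = 0.01*0.834*0.865 + 0.47*0.834*0.135 + 0.75*0.166*0.865 + 0.84*0.166*0.135
        = 0.007214 + 0.052917 + 0.107692 + 0.018824 = 0.186647
Keeping only the nearby quarry blast-present terms gives 0.071741, so
  P(nearby quarry blast | spike) = 0.071741 / 0.186647 ≈ 0.3844

With the extra evidence:
Sum P(spike|·) weighted by the priors over both values of nearby quarry blast:
  P(spike | minor quake) = 0.75·0.865 + 0.84·0.135
        = 0.648750 + 0.113400 = 0.762150
Configurations with nearby quarry blast contribute 0.113400, so
  P(nearby quarry blast | spike, minor quake) = 0.113400 / 0.762150 ≈ 0.1488

P(nearby quarry blast | spike) ≈ 0.3844; P(nearby quarry blast | spike, minor quake) ≈ 0.1488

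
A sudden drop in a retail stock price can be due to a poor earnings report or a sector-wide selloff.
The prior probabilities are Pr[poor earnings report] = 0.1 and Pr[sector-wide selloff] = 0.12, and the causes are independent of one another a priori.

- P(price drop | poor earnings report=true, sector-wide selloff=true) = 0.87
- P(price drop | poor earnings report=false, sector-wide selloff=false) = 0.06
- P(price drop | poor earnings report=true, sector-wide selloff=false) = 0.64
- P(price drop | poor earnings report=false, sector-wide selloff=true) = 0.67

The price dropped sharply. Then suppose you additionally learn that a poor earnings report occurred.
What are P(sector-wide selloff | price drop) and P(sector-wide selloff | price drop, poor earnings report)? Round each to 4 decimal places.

P(sector-wide selloff | price drop) ≈ 0.4436; P(sector-wide selloff | price drop, poor earnings report) ≈ 0.1564

Weight on sector-wide selloff=true, given the evidence: 0.072360 + 0.010440 = 0.082800
Normalizer over all consistent configurations: 0.06×0.9×0.88 + 0.67×0.9×0.12 + 0.64×0.1×0.88 + 0.87×0.1×0.12 = 0.186640
Posterior = 0.082800 / 0.186640 ≈ 0.4436

With the extra evidence:
Sum P(price drop|·) weighted by the priors over both values of sector-wide selloff:
  P(price drop | poor earnings report) = 0.64·0.88 + 0.87·0.12
        = 0.563200 + 0.104400 = 0.667600
Configurations with sector-wide selloff contribute 0.104400, so
  P(sector-wide selloff | price drop, poor earnings report) = 0.104400 / 0.667600 ≈ 0.1564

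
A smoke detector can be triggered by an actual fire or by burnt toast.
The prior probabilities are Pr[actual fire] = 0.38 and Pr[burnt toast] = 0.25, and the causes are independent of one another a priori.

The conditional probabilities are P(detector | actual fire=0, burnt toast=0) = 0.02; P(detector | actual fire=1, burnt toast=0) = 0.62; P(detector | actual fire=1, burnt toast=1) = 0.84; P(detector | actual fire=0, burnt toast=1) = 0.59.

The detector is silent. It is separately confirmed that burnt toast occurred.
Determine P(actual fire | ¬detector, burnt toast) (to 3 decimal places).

P(¬detector | burnt toast) = 0.41*0.62 + 0.16*0.38 = 0.254200 + 0.060800 = 0.315000
The actual fire-present share is 0.16*0.38 = 0.060800.
Hence the posterior is 0.060800/0.315000 ≈ 0.193.

P(actual fire | ¬detector, burnt toast) ≈ 0.193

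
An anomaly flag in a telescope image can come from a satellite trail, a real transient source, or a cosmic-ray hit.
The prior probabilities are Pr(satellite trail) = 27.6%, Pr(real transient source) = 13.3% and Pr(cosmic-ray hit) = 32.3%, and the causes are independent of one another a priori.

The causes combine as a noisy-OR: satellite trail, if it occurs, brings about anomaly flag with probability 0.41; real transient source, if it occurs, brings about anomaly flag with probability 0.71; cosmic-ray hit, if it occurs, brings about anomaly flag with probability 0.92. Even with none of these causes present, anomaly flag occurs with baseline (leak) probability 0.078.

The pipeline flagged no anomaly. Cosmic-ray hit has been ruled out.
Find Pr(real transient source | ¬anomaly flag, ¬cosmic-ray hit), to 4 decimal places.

Under noisy-OR, P(anomaly flag | causes) = 1 − (1−0.078)·∏(1−qᵢ) over the active causes.
P(¬anomaly flag | ¬cosmic-ray hit) = 0.922·0.724·0.867 + 0.26738·0.724·0.133 + 0.54398·0.276·0.867 + 0.157754·0.276·0.133 = 0.578747 + 0.025747 + 0.130170 + 0.005791 = 0.740455
Restricting to configurations with real transient source present: 0.025747 + 0.005791 = 0.031538.
Hence the posterior is 0.031538/0.740455 ≈ 0.0426.

Pr(real transient source | ¬anomaly flag, ¬cosmic-ray hit) ≈ 0.0426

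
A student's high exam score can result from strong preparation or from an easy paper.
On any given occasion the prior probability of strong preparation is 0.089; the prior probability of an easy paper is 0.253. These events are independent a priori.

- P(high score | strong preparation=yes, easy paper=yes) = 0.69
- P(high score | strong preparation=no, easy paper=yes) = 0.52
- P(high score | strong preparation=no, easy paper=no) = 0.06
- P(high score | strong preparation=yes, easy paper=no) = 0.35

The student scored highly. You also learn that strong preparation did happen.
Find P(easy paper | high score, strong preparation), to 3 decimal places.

Enumerate both values of easy paper and weight by the priors:
  P(high score | strong preparation) = 0.35*0.747 + 0.69*0.253
        = 0.261450 + 0.174570 = 0.436020
Keeping only the easy paper-present terms gives 0.174570, so
  P(easy paper | high score, strong preparation) = 0.174570 / 0.436020 ≈ 0.400

P(easy paper | high score, strong preparation) ≈ 0.400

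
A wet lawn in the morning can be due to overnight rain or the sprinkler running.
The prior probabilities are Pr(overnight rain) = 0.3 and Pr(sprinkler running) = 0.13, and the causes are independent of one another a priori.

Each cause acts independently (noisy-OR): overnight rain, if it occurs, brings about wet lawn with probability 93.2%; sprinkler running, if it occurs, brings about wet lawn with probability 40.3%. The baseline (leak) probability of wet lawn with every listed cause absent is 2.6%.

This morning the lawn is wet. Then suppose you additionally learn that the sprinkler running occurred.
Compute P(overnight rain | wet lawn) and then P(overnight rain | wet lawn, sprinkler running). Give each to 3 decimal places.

Under noisy-OR, P(wet lawn | causes) = 1 − (1−0.026)·∏(1−qᵢ) over the active causes.
Sum P(wet lawn|·) weighted by the priors over the 4 (overnight rain, sprinkler running) configurations:
  P(wet lawn) = 0.026*0.7*0.87 + 0.418522*0.7*0.13 + 0.933768*0.3*0.87 + 0.960459*0.3*0.13
        = 0.015834 + 0.038086 + 0.243713 + 0.037458 = 0.335091
The terms with overnight rain present sum to 0.281171, so
  P(overnight rain | wet lawn) = 0.281171 / 0.335091 ≈ 0.839

Now also conditioning on sprinkler running=true:
P(wet lawn | sprinkler running) = 0.418522·0.7 + 0.960459·0.3 = 0.292965 + 0.288138 = 0.581103
Of this, 0.288138 comes from 0.960459·0.3 (the overnight rain=true cases).
P(overnight rain | wet lawn, sprinkler running) = 0.288138 / 0.581103 ≈ 0.496

P(overnight rain | wet lawn) ≈ 0.839; P(overnight rain | wet lawn, sprinkler running) ≈ 0.496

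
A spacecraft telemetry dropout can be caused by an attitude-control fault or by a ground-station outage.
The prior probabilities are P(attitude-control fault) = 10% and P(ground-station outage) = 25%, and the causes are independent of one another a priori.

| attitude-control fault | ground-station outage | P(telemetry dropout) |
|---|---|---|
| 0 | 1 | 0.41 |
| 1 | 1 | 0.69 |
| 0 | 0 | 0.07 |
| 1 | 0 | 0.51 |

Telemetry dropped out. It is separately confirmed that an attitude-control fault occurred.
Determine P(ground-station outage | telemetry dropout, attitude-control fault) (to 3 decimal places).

For the numerator, keep only ground-station outage=true terms: 0.69·0.25 = 0.172500
The normalizing constant is 0.51·0.75 + 0.69·0.25 = 0.555000
Posterior = 0.172500 / 0.555000 ≈ 0.311

P(ground-station outage | telemetry dropout, attitude-control fault) ≈ 0.311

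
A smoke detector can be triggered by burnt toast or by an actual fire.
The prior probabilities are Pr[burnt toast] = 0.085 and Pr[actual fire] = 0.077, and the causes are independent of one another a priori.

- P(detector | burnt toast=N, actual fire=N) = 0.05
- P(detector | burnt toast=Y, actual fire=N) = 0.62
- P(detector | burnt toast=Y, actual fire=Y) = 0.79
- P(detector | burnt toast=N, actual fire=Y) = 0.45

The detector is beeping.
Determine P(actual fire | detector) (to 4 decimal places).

P(actual fire | detector) ≈ 0.2887

Enumerate the 4 (burnt toast, actual fire) configurations and weight by the priors:
  P(detector) = 0.05×0.915×0.923 + 0.45×0.915×0.077 + 0.62×0.085×0.923 + 0.79×0.085×0.077
        = 0.042227 + 0.031705 + 0.048642 + 0.005171 = 0.127745
The terms with actual fire present sum to 0.036876, so
  P(actual fire | detector) = 0.036876 / 0.127745 ≈ 0.2887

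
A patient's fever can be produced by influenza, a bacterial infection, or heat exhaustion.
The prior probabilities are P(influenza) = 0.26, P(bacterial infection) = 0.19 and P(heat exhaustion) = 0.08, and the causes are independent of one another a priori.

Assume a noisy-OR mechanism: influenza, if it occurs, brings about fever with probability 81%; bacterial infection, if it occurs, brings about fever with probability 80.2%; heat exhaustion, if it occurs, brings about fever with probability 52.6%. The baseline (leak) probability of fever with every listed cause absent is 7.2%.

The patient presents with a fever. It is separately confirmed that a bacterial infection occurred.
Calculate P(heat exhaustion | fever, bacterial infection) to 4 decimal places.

Under noisy-OR, P(fever | causes) = 1 − (1−0.072)·∏(1−qᵢ) over the active causes.
Numerator (weight on configurations with heat exhaustion): 0.054044 + 0.020456 = 0.074500
Denominator P(fever | bacterial infection): 0.816256×0.74×0.92 + 0.912905×0.74×0.08 + 0.965089×0.26×0.92 + 0.983452×0.26×0.08 = 0.861056
P(heat exhaustion | fever, bacterial infection) = 0.074500/0.861056 ≈ 0.0865

P(heat exhaustion | fever, bacterial infection) ≈ 0.0865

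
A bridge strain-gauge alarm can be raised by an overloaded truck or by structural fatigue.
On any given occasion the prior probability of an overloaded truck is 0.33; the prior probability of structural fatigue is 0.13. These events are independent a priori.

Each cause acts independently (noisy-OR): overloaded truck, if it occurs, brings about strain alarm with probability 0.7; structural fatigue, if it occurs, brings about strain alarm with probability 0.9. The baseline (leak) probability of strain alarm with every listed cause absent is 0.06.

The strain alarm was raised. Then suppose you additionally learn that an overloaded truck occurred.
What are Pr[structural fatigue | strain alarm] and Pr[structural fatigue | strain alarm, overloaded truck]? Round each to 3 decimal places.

Pr[structural fatigue | strain alarm] ≈ 0.333; Pr[structural fatigue | strain alarm, overloaded truck] ≈ 0.168

Under noisy-OR, P(strain alarm | causes) = 1 − (1−0.06)·∏(1−qᵢ) over the active causes.
Enumerate the 4 (overloaded truck, structural fatigue) configurations and weight by the priors:
  P(strain alarm) = 0.06*0.67*0.87 + 0.906*0.67*0.13 + 0.718*0.33*0.87 + 0.9718*0.33*0.13
        = 0.034974 + 0.078913 + 0.206138 + 0.041690 = 0.361715
Keeping only the structural fatigue-present terms gives 0.120603, so
  P(structural fatigue | strain alarm) = 0.120603 / 0.361715 ≈ 0.333

Now also conditioning on overloaded truck=true:
P(strain alarm | overloaded truck) = 0.718×0.87 + 0.9718×0.13 = 0.624660 + 0.126334 = 0.750994
Restricting to configurations with structural fatigue present: 0.9718×0.13 = 0.126334.
Hence the posterior is 0.126334/0.750994 ≈ 0.168.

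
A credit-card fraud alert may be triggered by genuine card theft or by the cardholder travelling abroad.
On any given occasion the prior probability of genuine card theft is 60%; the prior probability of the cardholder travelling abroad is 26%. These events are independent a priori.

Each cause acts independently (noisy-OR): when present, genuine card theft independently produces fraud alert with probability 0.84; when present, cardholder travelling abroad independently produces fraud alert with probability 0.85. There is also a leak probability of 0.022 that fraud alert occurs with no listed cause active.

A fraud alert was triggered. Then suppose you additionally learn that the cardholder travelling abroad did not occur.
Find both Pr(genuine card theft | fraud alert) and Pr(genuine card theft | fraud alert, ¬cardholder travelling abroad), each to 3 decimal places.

Under noisy-OR, P(fraud alert | causes) = 1 − (1−0.022)·∏(1−qᵢ) over the active causes.
By total probability over the 4 (genuine card theft, cardholder travelling abroad) configurations:
  P(fraud alert) = 0.022×0.4×0.74 + 0.8533×0.4×0.26 + 0.84352×0.6×0.74 + 0.976528×0.6×0.26
        = 0.006512 + 0.088743 + 0.374523 + 0.152338 = 0.622116
The terms with genuine card theft present sum to 0.526861, so
  P(genuine card theft | fraud alert) = 0.526861 / 0.622116 ≈ 0.847

Now also conditioning on cardholder travelling abroad≠true:
Sum P(fraud alert|·) weighted by the priors over both values of genuine card theft:
  P(fraud alert | ¬cardholder travelling abroad) = 0.022*0.4 + 0.84352*0.6
        = 0.008800 + 0.506112 = 0.514912
Keeping only the genuine card theft-present terms gives 0.506112, so
  P(genuine card theft | fraud alert, ¬cardholder travelling abroad) = 0.506112 / 0.514912 ≈ 0.983
With cardholder travelling abroad excluded, genuine card theft must carry more of the explanatory weight for the fraud alert.

Pr(genuine card theft | fraud alert) ≈ 0.847; Pr(genuine card theft | fraud alert, ¬cardholder travelling abroad) ≈ 0.983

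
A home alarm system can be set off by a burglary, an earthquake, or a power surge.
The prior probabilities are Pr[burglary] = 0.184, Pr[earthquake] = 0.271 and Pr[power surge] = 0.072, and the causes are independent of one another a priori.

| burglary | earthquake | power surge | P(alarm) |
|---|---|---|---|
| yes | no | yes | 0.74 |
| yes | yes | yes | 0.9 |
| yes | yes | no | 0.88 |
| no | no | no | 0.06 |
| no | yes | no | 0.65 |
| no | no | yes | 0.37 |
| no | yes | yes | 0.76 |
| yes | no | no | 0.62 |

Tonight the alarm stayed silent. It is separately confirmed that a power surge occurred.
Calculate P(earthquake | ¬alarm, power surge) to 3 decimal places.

P(¬alarm | power surge) = 0.63×0.816×0.729 + 0.24×0.816×0.271 + 0.26×0.184×0.729 + 0.1×0.184×0.271 = 0.374764 + 0.053073 + 0.034875 + 0.004986 = 0.467698
Restricting to configurations with earthquake present: 0.053073 + 0.004986 = 0.058059.
So P(earthquake | ¬alarm, power surge) = 0.058059/0.467698 ≈ 0.124.

P(earthquake | ¬alarm, power surge) ≈ 0.124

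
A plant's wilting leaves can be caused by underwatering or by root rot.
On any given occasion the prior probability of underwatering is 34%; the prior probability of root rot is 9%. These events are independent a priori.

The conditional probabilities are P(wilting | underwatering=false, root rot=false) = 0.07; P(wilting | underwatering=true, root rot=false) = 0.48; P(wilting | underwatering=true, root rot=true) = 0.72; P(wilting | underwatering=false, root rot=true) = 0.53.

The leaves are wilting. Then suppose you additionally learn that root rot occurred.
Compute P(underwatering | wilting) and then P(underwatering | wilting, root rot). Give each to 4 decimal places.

P(underwatering | wilting) ≈ 0.6988; P(underwatering | wilting, root rot) ≈ 0.4117

Weight on underwatering=true, given the evidence: 0.148512 + 0.022032 = 0.170544
The normalizing constant is 0.07·0.66·0.91 + 0.53·0.66·0.09 + 0.48·0.34·0.91 + 0.72·0.34·0.09 = 0.244068
Posterior = 0.170544 / 0.244068 ≈ 0.6988

With the extra evidence:
Numerator (weight on configurations with underwatering): 0.72·0.34 = 0.244800
Denominator P(wilting | root rot): 0.53·0.66 + 0.72·0.34 = 0.594600
P(underwatering | wilting, root rot) = 0.244800/0.594600 ≈ 0.4117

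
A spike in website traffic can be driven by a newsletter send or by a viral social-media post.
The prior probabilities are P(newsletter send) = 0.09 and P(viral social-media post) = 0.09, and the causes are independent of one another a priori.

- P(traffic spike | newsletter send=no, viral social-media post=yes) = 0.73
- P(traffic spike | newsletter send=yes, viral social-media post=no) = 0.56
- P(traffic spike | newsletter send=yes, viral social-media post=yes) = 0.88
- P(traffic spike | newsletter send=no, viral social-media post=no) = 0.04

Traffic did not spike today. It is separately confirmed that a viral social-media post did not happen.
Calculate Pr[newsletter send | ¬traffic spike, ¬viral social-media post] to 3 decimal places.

Pr[newsletter send | ¬traffic spike, ¬viral social-media post] ≈ 0.043

Weight on newsletter send=true, given the evidence: 0.44·0.09 = 0.039600
Denominator P(¬traffic spike | ¬viral social-media post): 0.96·0.91 + 0.44·0.09 = 0.913200
P(newsletter send | ¬traffic spike, ¬viral social-media post) = 0.039600/0.913200 ≈ 0.043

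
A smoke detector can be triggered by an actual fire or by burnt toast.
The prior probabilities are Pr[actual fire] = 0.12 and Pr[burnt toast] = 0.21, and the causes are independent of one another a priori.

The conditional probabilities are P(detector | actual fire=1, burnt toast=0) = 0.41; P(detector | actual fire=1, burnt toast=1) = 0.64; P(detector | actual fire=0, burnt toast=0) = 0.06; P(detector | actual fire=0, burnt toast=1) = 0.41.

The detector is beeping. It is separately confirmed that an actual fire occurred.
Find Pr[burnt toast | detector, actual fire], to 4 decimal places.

Pr[burnt toast | detector, actual fire] ≈ 0.2933

P(detector | actual fire) = 0.41·0.79 + 0.64·0.21 = 0.323900 + 0.134400 = 0.458300
Of this, 0.134400 comes from 0.64·0.21 (the burnt toast=true cases).
P(burnt toast | detector, actual fire) = 0.134400 / 0.458300 ≈ 0.2933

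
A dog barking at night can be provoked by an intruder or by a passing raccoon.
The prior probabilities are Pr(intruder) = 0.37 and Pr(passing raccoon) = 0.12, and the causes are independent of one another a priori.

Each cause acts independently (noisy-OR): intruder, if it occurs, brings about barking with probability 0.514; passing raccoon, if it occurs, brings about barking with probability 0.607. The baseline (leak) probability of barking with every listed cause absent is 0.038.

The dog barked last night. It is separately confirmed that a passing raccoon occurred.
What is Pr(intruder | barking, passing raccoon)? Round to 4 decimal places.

Pr(intruder | barking, passing raccoon) ≈ 0.4353

Under noisy-OR, P(barking | causes) = 1 − (1−0.038)·∏(1−qᵢ) over the active causes.
P(barking | passing raccoon) = 0.621934*0.63 + 0.81626*0.37 = 0.391818 + 0.302016 = 0.693834
The intruder-present share is 0.81626*0.37 = 0.302016.
So P(intruder | barking, passing raccoon) = 0.302016/0.693834 ≈ 0.4353.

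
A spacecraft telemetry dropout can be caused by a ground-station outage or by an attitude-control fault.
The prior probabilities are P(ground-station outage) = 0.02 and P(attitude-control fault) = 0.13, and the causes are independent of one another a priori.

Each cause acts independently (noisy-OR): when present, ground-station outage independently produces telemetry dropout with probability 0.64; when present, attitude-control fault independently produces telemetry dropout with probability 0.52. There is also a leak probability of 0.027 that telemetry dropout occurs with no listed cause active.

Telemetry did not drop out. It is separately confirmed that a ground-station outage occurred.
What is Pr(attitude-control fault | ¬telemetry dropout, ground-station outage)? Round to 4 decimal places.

Under noisy-OR, P(telemetry dropout | causes) = 1 − (1−0.027)·∏(1−qᵢ) over the active causes.
For the numerator, keep only attitude-control fault=true terms: 0.168134×0.13 = 0.021857
Denominator P(¬telemetry dropout | ground-station outage): 0.35028×0.87 + 0.168134×0.13 = 0.326601
P(attitude-control fault | ¬telemetry dropout, ground-station outage) = 0.021857/0.326601 ≈ 0.0669

Pr(attitude-control fault | ¬telemetry dropout, ground-station outage) ≈ 0.0669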